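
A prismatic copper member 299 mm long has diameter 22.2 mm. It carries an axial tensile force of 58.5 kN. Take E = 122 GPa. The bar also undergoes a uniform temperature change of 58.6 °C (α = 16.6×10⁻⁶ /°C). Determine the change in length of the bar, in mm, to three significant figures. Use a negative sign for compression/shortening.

0.661 mm

A = 387.1 mm².
δ_mech = NL/(AE) = 58500·299/(387.1·122000) = 0.3704 mm.
δ_thermal = αLΔT = 16.6e-6·299·58.6 = 0.2909 mm.
δ = δ_mech + δ_thermal = 0.6613 mm.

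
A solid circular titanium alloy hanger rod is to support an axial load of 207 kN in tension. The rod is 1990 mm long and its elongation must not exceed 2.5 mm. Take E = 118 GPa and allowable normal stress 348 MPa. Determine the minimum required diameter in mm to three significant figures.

42.2 mm

Required area A ≥ P/σ_allow = 207000/348 = 594.8 mm².
For a solid circular section, d ≥ √(4A/π) = 27.52 mm.
Elongation limit: A ≥ PL/(Eδ_allow) = 207000·1990/(118000·2.5) = 1396 mm² ⇒ d ≥ 42.17 mm.
The elongation limit governs.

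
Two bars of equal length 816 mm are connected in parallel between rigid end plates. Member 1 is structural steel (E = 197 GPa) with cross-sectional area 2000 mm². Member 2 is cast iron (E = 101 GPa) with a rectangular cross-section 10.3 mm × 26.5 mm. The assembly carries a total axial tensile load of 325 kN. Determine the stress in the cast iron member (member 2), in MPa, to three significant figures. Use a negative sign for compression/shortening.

A_2 = 273 mm².
Equal strain + equilibrium ⇒ each member carries load in proportion to AE: A₁E₁ = 394000000 N, A₂E₂ = 27570000 N, ΣAE = 421600000 N.
σ₂ = P·E₂/ΣAE = 325000·101000/421600000 = 77.86 MPa.

77.9 MPa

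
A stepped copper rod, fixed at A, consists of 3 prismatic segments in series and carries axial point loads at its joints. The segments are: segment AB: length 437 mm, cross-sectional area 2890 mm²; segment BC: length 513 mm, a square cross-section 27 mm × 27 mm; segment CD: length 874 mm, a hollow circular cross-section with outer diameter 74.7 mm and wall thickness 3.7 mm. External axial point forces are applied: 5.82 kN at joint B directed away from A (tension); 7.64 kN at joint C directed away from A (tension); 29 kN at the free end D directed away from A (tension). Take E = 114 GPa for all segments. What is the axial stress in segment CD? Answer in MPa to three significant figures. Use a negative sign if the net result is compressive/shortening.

Internal axial forces (sectioning from the free end, tension +): N_CD = 29 kN, N_BC = 36.64 kN, N_AB = 42.46 kN.
A_CD = 825.3 mm².
σ_CD = N_CD/A_CD = 29000/825.3 = 35.14 MPa.

35.1 MPa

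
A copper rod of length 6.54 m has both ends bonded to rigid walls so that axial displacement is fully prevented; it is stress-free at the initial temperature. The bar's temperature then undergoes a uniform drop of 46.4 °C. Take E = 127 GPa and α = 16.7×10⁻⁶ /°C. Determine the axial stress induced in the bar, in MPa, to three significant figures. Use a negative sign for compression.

98.4 MPa

Free thermal expansion αLΔT = 16.7e-6 · 6540 · -46.4 = -5.068 mm.
The walls impose strain ε = −(-5.068)/6540 = 7.7488e-04; σ = Eε = 127000 · 7.7488e-04 = 98.41 MPa.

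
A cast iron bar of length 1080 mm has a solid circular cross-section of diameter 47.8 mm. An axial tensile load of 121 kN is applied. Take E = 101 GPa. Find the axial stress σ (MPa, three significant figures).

A = 1795 mm².
σ = N/A = 121000/1795 = 67.43 MPa.

67.4 MPa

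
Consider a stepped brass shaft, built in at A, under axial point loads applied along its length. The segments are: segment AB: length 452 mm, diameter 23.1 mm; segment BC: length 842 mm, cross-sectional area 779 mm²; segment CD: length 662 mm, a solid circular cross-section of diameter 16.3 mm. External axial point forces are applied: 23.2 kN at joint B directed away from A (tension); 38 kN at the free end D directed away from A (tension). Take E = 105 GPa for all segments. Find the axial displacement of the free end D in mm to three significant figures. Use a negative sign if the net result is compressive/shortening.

2.17 mm

Internal axial forces (sectioning from the free end, tension +): N_CD = 38 kN, N_BC = 38 kN, N_AB = 61.2 kN.
A_AB = 419.1 mm².
A_CD = 208.7 mm².
δ_AB = 61200·452/(419.1·105000) = 0.6286 mm
δ_BC = 38000·842/(779·105000) = 0.3912 mm
δ_CD = 38000·662/(208.7·105000) = 1.148 mm
δ = Σδ_i = 2.168 mm.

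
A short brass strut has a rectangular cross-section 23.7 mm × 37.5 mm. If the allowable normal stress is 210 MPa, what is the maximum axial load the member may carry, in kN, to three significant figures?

A = 888.8 mm².
P_max = σ_allow · A = 210 · 888.8 = 186600 N = 186.6 kN.

187 kN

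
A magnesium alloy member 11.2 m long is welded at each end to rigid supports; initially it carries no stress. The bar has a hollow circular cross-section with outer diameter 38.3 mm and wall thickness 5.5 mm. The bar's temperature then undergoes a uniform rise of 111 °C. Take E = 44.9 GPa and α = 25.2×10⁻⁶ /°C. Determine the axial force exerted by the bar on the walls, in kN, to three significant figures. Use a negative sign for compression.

-71.2 kN

Free thermal expansion αLΔT = 25.2e-6 · 11200 · 111 = 31.33 mm.
The walls impose strain ε = −(31.33)/11200 = -2.7972e-03; σ = Eε = 44900 · -2.7972e-03 = -125.6 MPa.
Wall reaction R = σ·A = -125.6·566.7 = -71180 N = -71.18 kN.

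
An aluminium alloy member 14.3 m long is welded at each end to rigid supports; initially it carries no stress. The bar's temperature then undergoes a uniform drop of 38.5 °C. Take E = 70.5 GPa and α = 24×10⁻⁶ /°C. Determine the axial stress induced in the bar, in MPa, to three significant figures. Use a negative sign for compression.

Free thermal expansion αLΔT = 24e-6 · 14300 · -38.5 = -13.21 mm.
The walls impose strain ε = −(-13.21)/14300 = 9.2400e-04; σ = Eε = 70500 · 9.2400e-04 = 65.14 MPa.

65.1 MPa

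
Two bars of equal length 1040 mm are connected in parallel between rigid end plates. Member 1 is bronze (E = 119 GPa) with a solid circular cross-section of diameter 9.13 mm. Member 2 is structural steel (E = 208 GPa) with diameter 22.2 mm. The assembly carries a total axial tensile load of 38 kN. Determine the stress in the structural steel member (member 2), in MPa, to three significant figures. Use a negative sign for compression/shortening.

A_1 = 65.47 mm².
A_2 = 387.1 mm².
Equal strain + equilibrium ⇒ each member carries load in proportion to AE: A₁E₁ = 7791000 N, A₂E₂ = 80510000 N, ΣAE = 88300000 N.
σ₂ = P·E₂/ΣAE = 38000·208000/88300000 = 89.51 MPa.

89.5 MPa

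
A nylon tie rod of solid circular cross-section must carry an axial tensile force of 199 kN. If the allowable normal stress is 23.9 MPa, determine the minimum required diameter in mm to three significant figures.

Required area A ≥ P/σ_allow = 199000/23.9 = 8326 mm².
For a solid circular section, d ≥ √(4A/π) = 103 mm.

103 mm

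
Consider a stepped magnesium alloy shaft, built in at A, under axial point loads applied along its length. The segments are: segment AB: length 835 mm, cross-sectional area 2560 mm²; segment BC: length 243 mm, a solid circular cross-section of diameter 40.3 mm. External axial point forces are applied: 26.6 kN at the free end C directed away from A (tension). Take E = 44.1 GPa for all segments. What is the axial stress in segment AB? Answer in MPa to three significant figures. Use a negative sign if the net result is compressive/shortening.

10.4 MPa

Internal axial forces (sectioning from the free end, tension +): N_BC = 26.6 kN, N_AB = 26.6 kN.
σ_AB = N_AB/A_AB = 26600/2560 = 10.39 MPa.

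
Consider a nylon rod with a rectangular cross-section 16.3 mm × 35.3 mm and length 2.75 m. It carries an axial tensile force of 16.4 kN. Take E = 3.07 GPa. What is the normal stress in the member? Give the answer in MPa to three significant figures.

28.5 MPa

A = 575.4 mm².
σ = N/A = 16400/575.4 = 28.5 MPa.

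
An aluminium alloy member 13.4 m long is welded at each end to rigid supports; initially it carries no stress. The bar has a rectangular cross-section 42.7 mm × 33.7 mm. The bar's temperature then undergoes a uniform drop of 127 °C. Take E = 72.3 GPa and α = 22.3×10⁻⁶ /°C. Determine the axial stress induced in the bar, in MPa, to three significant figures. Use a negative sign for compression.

205 MPa

Free thermal expansion αLΔT = 22.3e-6 · 13400 · -127 = -37.95 mm.
The walls impose strain ε = −(-37.95)/13400 = 2.8321e-03; σ = Eε = 72300 · 2.8321e-03 = 204.8 MPa.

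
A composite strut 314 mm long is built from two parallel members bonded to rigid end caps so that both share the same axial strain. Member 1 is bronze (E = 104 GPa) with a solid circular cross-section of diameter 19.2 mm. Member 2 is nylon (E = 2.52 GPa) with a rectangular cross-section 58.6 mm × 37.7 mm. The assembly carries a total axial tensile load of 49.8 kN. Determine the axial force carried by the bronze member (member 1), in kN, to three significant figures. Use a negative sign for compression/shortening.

A_1 = 289.5 mm².
A_2 = 2209 mm².
Equal strain + equilibrium ⇒ each member carries load in proportion to AE: A₁E₁ = 30110000 N, A₂E₂ = 5567000 N, ΣAE = 35680000 N.
F₁ = P·A₁E₁/ΣAE = 49800·30110000/35680000 = 42030 N.

42.0 kN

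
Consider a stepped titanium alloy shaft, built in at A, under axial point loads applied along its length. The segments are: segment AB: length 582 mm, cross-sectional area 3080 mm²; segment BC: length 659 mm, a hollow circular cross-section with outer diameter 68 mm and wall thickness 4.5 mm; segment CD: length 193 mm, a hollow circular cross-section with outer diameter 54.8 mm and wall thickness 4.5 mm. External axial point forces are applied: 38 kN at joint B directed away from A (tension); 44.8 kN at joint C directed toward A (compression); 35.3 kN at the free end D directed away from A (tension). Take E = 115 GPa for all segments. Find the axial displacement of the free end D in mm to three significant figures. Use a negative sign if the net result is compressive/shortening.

Internal axial forces (sectioning from the free end, tension +): N_CD = 35.3 kN, N_BC = -9.5 kN, N_AB = 28.5 kN.
A_BC = 897.7 mm².
A_CD = 711.1 mm².
δ_AB = 28500·582/(3080·115000) = 0.04683 mm
δ_BC = -9500·659/(897.7·115000) = -0.06064 mm
δ_CD = 35300·193/(711.1·115000) = 0.08331 mm
δ = Σδ_i = 0.0695 mm.

0.0695 mm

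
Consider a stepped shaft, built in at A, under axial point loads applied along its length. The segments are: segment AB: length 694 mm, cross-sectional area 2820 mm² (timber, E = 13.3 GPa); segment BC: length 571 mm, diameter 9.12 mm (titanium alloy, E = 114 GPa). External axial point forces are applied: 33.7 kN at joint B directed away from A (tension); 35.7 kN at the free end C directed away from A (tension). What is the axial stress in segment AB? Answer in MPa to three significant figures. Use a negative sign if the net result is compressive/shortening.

24.6 MPa

Internal axial forces (sectioning from the free end, tension +): N_BC = 35.7 kN, N_AB = 69.4 kN.
σ_AB = N_AB/A_AB = 69400/2820 = 24.61 MPa.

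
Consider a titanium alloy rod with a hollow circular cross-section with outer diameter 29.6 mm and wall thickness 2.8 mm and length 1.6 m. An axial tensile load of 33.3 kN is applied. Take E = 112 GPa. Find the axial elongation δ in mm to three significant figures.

A = 235.7 mm².
δ_mech = NL/(AE) = 33300·1600/(235.7·112000) = 2.018 mm.

2.02 mm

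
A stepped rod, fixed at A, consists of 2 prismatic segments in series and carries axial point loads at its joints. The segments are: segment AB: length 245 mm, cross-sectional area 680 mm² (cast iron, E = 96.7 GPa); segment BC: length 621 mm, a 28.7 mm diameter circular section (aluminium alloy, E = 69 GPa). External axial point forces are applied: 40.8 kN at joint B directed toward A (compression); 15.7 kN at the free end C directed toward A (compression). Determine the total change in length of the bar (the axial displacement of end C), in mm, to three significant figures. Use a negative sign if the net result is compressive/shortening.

-0.429 mm

Internal axial forces (sectioning from the free end, tension +): N_BC = -15.7 kN, N_AB = -56.5 kN.
A_BC = 646.9 mm².
δ_AB = -56500·245/(680·96700) = -0.2105 mm
δ_BC = -15700·621/(646.9·69000) = -0.2184 mm
δ = Σδ_i = -0.4289 mm.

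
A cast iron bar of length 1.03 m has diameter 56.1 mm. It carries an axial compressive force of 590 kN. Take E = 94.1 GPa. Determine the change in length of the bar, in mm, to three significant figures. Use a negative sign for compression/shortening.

-2.61 mm

A = 2472 mm².
δ_mech = NL/(AE) = -590000·1030/(2472·94100) = -2.613 mm.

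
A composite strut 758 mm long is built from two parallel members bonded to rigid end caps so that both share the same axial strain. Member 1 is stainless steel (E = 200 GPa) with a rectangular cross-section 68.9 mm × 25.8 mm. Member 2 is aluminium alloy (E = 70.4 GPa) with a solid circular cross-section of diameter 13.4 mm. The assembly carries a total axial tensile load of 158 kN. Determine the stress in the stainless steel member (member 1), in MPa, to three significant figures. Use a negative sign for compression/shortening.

A_1 = 1778 mm².
A_2 = 141 mm².
Equal strain + equilibrium ⇒ each member carries load in proportion to AE: A₁E₁ = 355500000 N, A₂E₂ = 9928000 N, ΣAE = 365500000 N.
σ₁ = P·E₁/ΣAE = 158000·200000/365500000 = 86.47 MPa.

86.5 MPa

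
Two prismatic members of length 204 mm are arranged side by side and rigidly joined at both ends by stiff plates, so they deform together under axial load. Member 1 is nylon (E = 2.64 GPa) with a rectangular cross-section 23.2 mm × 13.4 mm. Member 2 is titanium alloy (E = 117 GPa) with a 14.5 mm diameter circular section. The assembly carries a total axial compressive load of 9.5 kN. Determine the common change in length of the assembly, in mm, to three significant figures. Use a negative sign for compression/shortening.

-0.0962 mm

A_1 = 310.9 mm².
A_2 = 165.1 mm².
Equal strain + equilibrium ⇒ each member carries load in proportion to AE: A₁E₁ = 820700 N, A₂E₂ = 19320000 N, ΣAE = 20140000 N.
δ = PL/ΣAE = -9500·204/20140000 = -0.09622 mm.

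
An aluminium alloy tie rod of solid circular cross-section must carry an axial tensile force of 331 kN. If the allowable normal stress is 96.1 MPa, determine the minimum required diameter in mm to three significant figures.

Required area A ≥ P/σ_allow = 331000/96.1 = 3444 mm².
For a solid circular section, d ≥ √(4A/π) = 66.22 mm.

66.2 mm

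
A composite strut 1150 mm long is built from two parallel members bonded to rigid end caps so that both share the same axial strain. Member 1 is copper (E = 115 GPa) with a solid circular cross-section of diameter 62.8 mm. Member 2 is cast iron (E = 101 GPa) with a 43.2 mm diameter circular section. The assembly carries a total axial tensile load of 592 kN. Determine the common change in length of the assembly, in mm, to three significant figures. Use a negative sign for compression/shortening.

1.35 mm

A_1 = 3097 mm².
A_2 = 1466 mm².
Equal strain + equilibrium ⇒ each member carries load in proportion to AE: A₁E₁ = 356200000 N, A₂E₂ = 148000000 N, ΣAE = 504300000 N.
δ = PL/ΣAE = 592000·1150/504300000 = 1.35 mm.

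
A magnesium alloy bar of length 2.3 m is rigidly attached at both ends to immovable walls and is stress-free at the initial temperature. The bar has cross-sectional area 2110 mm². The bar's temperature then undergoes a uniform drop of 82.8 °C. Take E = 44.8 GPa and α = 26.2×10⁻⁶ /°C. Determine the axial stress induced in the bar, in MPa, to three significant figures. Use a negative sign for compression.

Free thermal expansion αLΔT = 26.2e-6 · 2300 · -82.8 = -4.99 mm.
The walls impose strain ε = −(-4.99)/2300 = 2.1694e-03; σ = Eε = 44800 · 2.1694e-03 = 97.19 MPa.

97.2 MPa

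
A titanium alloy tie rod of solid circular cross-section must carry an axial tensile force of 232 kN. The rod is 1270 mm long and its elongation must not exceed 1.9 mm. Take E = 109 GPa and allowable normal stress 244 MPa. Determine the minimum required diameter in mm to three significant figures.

Required area A ≥ P/σ_allow = 232000/244 = 950.8 mm².
For a solid circular section, d ≥ √(4A/π) = 34.79 mm.
Elongation limit: A ≥ PL/(Eδ_allow) = 232000·1270/(109000·1.9) = 1423 mm² ⇒ d ≥ 42.56 mm.
The elongation limit governs.

42.6 mm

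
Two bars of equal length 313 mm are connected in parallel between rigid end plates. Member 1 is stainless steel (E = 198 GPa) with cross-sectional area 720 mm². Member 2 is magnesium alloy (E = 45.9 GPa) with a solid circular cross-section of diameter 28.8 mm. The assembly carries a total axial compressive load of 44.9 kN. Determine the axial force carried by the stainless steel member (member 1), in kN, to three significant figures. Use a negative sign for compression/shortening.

A_2 = 651.4 mm².
Equal strain + equilibrium ⇒ each member carries load in proportion to AE: A₁E₁ = 142600000 N, A₂E₂ = 29900000 N, ΣAE = 172500000 N.
F₁ = P·A₁E₁/ΣAE = -44900·142600000/172500000 = -37120 N.

-37.1 kN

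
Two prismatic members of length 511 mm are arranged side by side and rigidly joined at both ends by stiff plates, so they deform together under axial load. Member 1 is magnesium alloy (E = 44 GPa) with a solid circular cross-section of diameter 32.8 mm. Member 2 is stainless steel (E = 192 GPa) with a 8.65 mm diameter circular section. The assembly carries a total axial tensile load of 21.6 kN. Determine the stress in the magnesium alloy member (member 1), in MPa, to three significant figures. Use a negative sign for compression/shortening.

19.6 MPa

A_1 = 845 mm².
A_2 = 58.77 mm².
Equal strain + equilibrium ⇒ each member carries load in proportion to AE: A₁E₁ = 37180000 N, A₂E₂ = 11280000 N, ΣAE = 48460000 N.
σ₁ = P·E₁/ΣAE = 21600·44000/48460000 = 19.61 MPa.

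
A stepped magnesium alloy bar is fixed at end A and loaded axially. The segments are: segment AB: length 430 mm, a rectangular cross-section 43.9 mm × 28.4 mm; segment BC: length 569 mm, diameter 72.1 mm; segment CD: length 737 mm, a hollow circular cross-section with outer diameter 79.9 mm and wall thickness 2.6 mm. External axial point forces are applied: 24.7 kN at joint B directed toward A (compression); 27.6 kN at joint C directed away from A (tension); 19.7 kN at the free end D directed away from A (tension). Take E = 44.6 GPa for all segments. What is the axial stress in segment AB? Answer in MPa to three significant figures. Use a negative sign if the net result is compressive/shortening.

Internal axial forces (sectioning from the free end, tension +): N_CD = 19.7 kN, N_BC = 47.3 kN, N_AB = 22.6 kN.
A_AB = 1247 mm².
σ_AB = N_AB/A_AB = 22600/1247 = 18.13 MPa.

18.1 MPa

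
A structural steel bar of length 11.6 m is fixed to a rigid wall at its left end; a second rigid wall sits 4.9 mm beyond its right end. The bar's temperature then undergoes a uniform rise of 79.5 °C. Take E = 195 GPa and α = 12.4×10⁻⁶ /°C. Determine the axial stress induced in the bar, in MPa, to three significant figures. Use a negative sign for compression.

-110 MPa

Free thermal expansion αLΔT = 12.4e-6 · 11600 · 79.5 = 11.44 mm.
The walls engage after the gap closes; constrained expansion = 11.44 − 4.9 = 6.535 mm.
The walls impose strain ε = −(6.535)/11600 = -5.6339e-04; σ = Eε = 195000 · -5.6339e-04 = -109.9 MPa.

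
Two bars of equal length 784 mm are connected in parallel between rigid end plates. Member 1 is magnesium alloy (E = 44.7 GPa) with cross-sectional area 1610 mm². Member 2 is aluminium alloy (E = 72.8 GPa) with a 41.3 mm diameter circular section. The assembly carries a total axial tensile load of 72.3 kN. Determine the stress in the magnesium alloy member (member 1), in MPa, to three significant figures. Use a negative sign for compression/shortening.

19.1 MPa

A_2 = 1340 mm².
Equal strain + equilibrium ⇒ each member carries load in proportion to AE: A₁E₁ = 71970000 N, A₂E₂ = 97530000 N, ΣAE = 169500000 N.
σ₁ = P·E₁/ΣAE = 72300·44700/169500000 = 19.07 MPa.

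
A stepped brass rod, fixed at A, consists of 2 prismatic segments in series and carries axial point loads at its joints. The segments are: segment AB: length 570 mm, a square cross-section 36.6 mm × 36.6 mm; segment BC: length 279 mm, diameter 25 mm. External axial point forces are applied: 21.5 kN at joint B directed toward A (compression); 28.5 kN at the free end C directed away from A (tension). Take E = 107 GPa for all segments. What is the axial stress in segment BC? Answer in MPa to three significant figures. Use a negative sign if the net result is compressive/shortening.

58.1 MPa

Internal axial forces (sectioning from the free end, tension +): N_BC = 28.5 kN, N_AB = 7 kN.
A_BC = 490.9 mm².
σ_BC = N_BC/A_BC = 28500/490.9 = 58.06 MPa.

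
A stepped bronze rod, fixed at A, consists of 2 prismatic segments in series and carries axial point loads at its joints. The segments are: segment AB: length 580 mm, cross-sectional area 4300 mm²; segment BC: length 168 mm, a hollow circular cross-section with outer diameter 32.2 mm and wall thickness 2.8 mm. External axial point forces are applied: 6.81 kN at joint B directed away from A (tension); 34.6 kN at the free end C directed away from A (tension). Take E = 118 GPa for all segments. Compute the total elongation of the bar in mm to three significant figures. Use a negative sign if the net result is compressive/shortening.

Internal axial forces (sectioning from the free end, tension +): N_BC = 34.6 kN, N_AB = 41.41 kN.
A_BC = 258.6 mm².
δ_AB = 41410·580/(4300·118000) = 0.04734 mm
δ_BC = 34600·168/(258.6·118000) = 0.1905 mm
δ = Σδ_i = 0.2378 mm.

0.238 mm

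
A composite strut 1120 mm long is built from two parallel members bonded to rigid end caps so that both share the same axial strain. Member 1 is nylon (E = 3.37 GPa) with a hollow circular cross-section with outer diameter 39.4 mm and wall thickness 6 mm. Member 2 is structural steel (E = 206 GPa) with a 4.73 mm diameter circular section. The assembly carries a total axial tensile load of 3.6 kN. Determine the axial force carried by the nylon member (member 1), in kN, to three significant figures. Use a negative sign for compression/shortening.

1.33 kN

A_1 = 629.6 mm².
A_2 = 17.57 mm².
Equal strain + equilibrium ⇒ each member carries load in proportion to AE: A₁E₁ = 2122000 N, A₂E₂ = 3620000 N, ΣAE = 5741000 N.
F₁ = P·A₁E₁/ΣAE = 3600·2122000/5741000 = 1330 N.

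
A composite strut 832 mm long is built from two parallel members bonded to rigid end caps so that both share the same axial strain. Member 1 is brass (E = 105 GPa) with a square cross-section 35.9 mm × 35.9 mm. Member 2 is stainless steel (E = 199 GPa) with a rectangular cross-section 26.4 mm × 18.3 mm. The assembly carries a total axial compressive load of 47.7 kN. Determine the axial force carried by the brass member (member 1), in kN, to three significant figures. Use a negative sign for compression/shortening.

-27.9 kN

A_1 = 1289 mm².
A_2 = 483.1 mm².
Equal strain + equilibrium ⇒ each member carries load in proportion to AE: A₁E₁ = 135300000 N, A₂E₂ = 96140000 N, ΣAE = 231500000 N.
F₁ = P·A₁E₁/ΣAE = -47700·135300000/231500000 = -27890 N.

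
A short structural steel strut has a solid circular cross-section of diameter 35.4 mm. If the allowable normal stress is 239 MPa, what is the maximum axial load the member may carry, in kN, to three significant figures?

235 kN

A = 984.2 mm².
P_max = σ_allow · A = 239 · 984.2 = 235200 N = 235.2 kN.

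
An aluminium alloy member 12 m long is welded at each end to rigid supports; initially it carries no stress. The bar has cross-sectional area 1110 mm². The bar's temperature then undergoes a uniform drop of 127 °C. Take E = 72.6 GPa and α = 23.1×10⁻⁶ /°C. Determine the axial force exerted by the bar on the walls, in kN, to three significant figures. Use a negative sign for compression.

Free thermal expansion αLΔT = 23.1e-6 · 12000 · -127 = -35.2 mm.
The walls impose strain ε = −(-35.2)/12000 = 2.9337e-03; σ = Eε = 72600 · 2.9337e-03 = 213 MPa.
Wall reaction R = σ·A = 213·1110 = 236400 N = 236.4 kN.

236 kN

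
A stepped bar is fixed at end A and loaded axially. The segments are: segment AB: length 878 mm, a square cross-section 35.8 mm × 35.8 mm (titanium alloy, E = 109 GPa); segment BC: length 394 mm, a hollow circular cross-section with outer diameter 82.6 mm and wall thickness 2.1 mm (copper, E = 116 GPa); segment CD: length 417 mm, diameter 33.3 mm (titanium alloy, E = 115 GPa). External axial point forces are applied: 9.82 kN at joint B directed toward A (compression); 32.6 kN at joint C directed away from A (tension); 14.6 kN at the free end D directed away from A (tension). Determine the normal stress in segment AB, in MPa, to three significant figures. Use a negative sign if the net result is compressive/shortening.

Internal axial forces (sectioning from the free end, tension +): N_CD = 14.6 kN, N_BC = 47.2 kN, N_AB = 37.38 kN.
A_AB = 1282 mm².
σ_AB = N_AB/A_AB = 37380/1282 = 29.17 MPa.

29.2 MPa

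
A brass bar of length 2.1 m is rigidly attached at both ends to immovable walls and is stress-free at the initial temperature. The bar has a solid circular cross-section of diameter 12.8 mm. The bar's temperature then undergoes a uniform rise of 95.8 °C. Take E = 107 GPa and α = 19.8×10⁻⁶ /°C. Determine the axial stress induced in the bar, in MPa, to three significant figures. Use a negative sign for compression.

-203 MPa

Free thermal expansion αLΔT = 19.8e-6 · 2100 · 95.8 = 3.983 mm.
The walls impose strain ε = −(3.983)/2100 = -1.8968e-03; σ = Eε = 107000 · -1.8968e-03 = -203 MPa.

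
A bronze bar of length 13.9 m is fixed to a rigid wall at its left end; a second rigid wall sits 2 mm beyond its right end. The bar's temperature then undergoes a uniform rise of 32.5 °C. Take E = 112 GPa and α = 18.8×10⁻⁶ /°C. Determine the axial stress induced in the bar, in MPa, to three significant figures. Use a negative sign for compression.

-52.3 MPa

Free thermal expansion αLΔT = 18.8e-6 · 13900 · 32.5 = 8.493 mm.
The walls engage after the gap closes; constrained expansion = 8.493 − 2 = 6.493 mm.
The walls impose strain ε = −(6.493)/13900 = -4.6712e-04; σ = Eε = 112000 · -4.6712e-04 = -52.32 MPa.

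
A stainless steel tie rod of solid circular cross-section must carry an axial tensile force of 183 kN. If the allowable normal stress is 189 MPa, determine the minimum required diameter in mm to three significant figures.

35.1 mm

Required area A ≥ P/σ_allow = 183000/189 = 968.3 mm².
For a solid circular section, d ≥ √(4A/π) = 35.11 mm.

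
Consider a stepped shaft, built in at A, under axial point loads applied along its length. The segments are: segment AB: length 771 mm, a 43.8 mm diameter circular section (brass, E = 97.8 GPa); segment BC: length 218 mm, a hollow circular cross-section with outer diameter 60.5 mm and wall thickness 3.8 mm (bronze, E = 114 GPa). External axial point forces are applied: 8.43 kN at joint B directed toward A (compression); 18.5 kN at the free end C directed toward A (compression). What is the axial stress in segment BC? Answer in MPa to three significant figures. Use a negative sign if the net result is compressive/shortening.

Internal axial forces (sectioning from the free end, tension +): N_BC = -18.5 kN, N_AB = -26.93 kN.
A_BC = 676.9 mm².
σ_BC = N_BC/A_BC = -18500/676.9 = -27.33 MPa.

-27.3 MPa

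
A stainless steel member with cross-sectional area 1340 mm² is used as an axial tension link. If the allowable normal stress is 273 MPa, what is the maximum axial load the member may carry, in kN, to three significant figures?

366 kN

P_max = σ_allow · A = 273 · 1340 = 365800 N = 365.8 kN.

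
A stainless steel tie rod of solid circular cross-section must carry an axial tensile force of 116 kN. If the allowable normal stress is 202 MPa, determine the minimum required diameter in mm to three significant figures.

27.0 mm

Required area A ≥ P/σ_allow = 116000/202 = 574.3 mm².
For a solid circular section, d ≥ √(4A/π) = 27.04 mm.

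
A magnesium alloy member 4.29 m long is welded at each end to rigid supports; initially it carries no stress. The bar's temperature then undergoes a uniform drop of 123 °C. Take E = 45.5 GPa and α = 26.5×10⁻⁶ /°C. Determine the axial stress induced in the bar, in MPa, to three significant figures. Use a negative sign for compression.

148 MPa

Free thermal expansion αLΔT = 26.5e-6 · 4290 · -123 = -13.98 mm.
The walls impose strain ε = −(-13.98)/4290 = 3.2595e-03; σ = Eε = 45500 · 3.2595e-03 = 148.3 MPa.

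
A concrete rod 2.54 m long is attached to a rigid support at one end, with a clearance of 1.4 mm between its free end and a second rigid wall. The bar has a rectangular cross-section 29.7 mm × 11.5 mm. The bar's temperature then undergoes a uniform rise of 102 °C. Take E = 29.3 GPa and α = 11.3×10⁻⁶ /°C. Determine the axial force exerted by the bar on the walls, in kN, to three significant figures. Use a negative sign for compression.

-6.02 kN

Free thermal expansion αLΔT = 11.3e-6 · 2540 · 102 = 2.928 mm.
The walls engage after the gap closes; constrained expansion = 2.928 − 1.4 = 1.528 mm.
The walls impose strain ε = −(1.528)/2540 = -6.0142e-04; σ = Eε = 29300 · -6.0142e-04 = -17.62 MPa.
Wall reaction R = σ·A = -17.62·341.6 = -6019 N = -6.019 kN.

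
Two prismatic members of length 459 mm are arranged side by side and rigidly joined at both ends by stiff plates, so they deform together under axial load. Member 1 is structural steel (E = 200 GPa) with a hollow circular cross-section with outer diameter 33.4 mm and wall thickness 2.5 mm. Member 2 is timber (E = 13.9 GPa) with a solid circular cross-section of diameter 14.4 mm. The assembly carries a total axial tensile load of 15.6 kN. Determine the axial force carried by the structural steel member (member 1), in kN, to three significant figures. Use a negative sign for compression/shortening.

14.9 kN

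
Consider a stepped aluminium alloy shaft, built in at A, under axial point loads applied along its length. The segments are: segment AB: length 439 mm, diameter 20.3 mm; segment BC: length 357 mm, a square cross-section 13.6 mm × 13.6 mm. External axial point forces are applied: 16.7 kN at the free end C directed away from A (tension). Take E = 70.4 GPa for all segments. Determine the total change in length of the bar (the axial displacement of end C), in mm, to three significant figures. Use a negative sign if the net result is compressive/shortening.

0.780 mm

Internal axial forces (sectioning from the free end, tension +): N_BC = 16.7 kN, N_AB = 16.7 kN.
A_AB = 323.7 mm².
A_BC = 185 mm².
δ_AB = 16700·439/(323.7·70400) = 0.3218 mm
δ_BC = 16700·357/(185·70400) = 0.4579 mm
δ = Σδ_i = 0.7796 mm.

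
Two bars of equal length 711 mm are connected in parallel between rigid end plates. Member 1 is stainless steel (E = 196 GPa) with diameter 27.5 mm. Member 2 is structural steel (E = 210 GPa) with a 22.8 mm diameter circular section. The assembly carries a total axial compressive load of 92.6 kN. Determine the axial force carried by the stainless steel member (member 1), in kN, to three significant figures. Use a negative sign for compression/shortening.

-53.3 kN

A_1 = 594 mm².
A_2 = 408.3 mm².
Equal strain + equilibrium ⇒ each member carries load in proportion to AE: A₁E₁ = 116400000 N, A₂E₂ = 85740000 N, ΣAE = 202200000 N.
F₁ = P·A₁E₁/ΣAE = -92600·116400000/202200000 = -53330 N.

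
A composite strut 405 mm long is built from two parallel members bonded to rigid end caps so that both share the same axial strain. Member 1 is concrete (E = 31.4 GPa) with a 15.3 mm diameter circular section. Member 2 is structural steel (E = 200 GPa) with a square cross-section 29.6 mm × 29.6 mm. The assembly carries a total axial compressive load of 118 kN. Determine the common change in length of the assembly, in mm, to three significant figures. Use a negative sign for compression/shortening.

A_1 = 183.9 mm².
A_2 = 876.2 mm².
Equal strain + equilibrium ⇒ each member carries load in proportion to AE: A₁E₁ = 5773000 N, A₂E₂ = 175200000 N, ΣAE = 181000000 N.
δ = PL/ΣAE = -118000·405/181000000 = -0.264 mm.

-0.264 mm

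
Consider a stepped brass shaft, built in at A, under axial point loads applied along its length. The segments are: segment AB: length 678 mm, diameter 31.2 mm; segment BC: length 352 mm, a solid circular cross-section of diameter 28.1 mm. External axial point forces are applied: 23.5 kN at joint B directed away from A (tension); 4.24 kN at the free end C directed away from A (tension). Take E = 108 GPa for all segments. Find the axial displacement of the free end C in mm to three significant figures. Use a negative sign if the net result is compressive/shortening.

Internal axial forces (sectioning from the free end, tension +): N_BC = 4.24 kN, N_AB = 27.74 kN.
A_AB = 764.5 mm².
A_BC = 620.2 mm².
δ_AB = 27740·678/(764.5·108000) = 0.2278 mm
δ_BC = 4240·352/(620.2·108000) = 0.02228 mm
δ = Σδ_i = 0.2501 mm.

0.250 mm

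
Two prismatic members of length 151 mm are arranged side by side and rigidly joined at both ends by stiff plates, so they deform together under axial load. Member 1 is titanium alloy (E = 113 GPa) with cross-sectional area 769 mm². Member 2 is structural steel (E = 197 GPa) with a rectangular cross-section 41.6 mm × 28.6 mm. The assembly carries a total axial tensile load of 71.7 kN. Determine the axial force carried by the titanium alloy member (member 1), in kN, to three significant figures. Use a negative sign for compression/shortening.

19.4 kN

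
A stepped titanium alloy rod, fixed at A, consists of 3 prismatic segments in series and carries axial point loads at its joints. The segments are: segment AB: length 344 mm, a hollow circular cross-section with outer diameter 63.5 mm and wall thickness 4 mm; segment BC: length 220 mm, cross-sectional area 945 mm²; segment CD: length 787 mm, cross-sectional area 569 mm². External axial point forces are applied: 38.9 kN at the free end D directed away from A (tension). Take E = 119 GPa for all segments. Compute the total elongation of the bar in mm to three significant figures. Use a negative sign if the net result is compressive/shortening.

0.679 mm

Internal axial forces (sectioning from the free end, tension +): N_CD = 38.9 kN, N_BC = 38.9 kN, N_AB = 38.9 kN.
A_AB = 747.7 mm².
δ_AB = 38900·344/(747.7·119000) = 0.1504 mm
δ_BC = 38900·220/(945·119000) = 0.0761 mm
δ_CD = 38900·787/(569·119000) = 0.4521 mm
δ = Σδ_i = 0.6786 mm.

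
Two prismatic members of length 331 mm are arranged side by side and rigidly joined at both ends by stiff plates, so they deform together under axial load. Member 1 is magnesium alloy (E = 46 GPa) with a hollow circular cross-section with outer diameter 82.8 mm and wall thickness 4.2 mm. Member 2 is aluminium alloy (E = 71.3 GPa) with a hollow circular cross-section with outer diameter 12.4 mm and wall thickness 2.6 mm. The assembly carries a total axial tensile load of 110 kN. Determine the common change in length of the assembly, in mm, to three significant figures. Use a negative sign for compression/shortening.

0.682 mm

A_1 = 1037 mm².
A_2 = 80.05 mm².
Equal strain + equilibrium ⇒ each member carries load in proportion to AE: A₁E₁ = 47710000 N, A₂E₂ = 5707000 N, ΣAE = 53410000 N.
δ = PL/ΣAE = 110000·331/53410000 = 0.6817 mm.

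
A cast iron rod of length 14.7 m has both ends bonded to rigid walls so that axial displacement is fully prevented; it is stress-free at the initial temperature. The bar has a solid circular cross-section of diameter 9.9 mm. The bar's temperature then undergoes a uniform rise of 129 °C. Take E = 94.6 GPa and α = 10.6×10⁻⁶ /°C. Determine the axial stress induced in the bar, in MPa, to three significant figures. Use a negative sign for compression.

Free thermal expansion αLΔT = 10.6e-6 · 14700 · 129 = 20.1 mm.
The walls impose strain ε = −(20.1)/14700 = -1.3674e-03; σ = Eε = 94600 · -1.3674e-03 = -129.4 MPa.

-129 MPa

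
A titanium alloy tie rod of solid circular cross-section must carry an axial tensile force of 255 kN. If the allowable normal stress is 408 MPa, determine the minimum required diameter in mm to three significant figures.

28.2 mm

Required area A ≥ P/σ_allow = 255000/408 = 625 mm².
For a solid circular section, d ≥ √(4A/π) = 28.21 mm.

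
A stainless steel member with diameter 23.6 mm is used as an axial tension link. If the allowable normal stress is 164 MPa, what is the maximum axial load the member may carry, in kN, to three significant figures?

71.7 kN

A = 437.4 mm².
P_max = σ_allow · A = 164 · 437.4 = 71740 N = 71.74 kN.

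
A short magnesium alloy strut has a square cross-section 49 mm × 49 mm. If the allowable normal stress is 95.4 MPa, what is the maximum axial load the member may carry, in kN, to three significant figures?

A = 2401 mm².
P_max = σ_allow · A = 95.4 · 2401 = 229100 N = 229.1 kN.

229 kN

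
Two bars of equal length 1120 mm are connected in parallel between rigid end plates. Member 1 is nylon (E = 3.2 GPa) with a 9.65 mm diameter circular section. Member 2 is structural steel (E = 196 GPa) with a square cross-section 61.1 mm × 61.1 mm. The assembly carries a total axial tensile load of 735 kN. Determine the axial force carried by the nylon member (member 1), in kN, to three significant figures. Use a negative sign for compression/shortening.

A_1 = 73.14 mm².
A_2 = 3733 mm².
Equal strain + equilibrium ⇒ each member carries load in proportion to AE: A₁E₁ = 234000 N, A₂E₂ = 731700000 N, ΣAE = 731900000 N.
F₁ = P·A₁E₁/ΣAE = 735000·234000/731900000 = 235 N.

0.235 kN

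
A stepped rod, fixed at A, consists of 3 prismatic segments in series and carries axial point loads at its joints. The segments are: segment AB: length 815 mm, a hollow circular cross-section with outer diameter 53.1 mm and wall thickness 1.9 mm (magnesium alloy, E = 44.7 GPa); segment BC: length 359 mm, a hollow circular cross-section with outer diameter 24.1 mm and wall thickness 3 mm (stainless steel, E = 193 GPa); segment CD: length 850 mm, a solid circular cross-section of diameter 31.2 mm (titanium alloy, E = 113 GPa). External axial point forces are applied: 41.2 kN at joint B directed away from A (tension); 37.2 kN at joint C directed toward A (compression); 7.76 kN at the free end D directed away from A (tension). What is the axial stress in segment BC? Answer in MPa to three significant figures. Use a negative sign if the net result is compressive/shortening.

Internal axial forces (sectioning from the free end, tension +): N_CD = 7.76 kN, N_BC = -29.44 kN, N_AB = 11.76 kN.
A_BC = 198.9 mm².
σ_BC = N_BC/A_BC = -29440/198.9 = -148 MPa.

-148 MPa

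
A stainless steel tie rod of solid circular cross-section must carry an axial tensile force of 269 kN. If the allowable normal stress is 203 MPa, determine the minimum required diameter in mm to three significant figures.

Required area A ≥ P/σ_allow = 269000/203 = 1325 mm².
For a solid circular section, d ≥ √(4A/π) = 41.08 mm.

41.1 mm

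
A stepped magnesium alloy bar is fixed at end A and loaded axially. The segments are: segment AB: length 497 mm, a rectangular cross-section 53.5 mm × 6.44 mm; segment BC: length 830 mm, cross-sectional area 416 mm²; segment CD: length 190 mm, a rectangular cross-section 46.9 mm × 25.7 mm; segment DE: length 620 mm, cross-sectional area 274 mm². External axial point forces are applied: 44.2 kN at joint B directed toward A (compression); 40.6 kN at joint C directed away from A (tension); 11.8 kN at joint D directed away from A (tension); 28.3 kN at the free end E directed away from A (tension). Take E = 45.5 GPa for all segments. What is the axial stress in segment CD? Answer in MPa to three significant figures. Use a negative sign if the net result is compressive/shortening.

33.3 MPa

Internal axial forces (sectioning from the free end, tension +): N_DE = 28.3 kN, N_CD = 40.1 kN, N_BC = 80.7 kN, N_AB = 36.5 kN.
A_CD = 1205 mm².
σ_CD = N_CD/A_CD = 40100/1205 = 33.27 MPa.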